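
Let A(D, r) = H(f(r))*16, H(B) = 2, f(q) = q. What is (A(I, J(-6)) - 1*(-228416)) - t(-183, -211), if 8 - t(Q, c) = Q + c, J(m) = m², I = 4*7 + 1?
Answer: 228046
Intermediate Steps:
I = 29 (I = 28 + 1 = 29)
A(D, r) = 32 (A(D, r) = 2*16 = 32)
t(Q, c) = 8 - Q - c (t(Q, c) = 8 - (Q + c) = 8 + (-Q - c) = 8 - Q - c)
(A(I, J(-6)) - 1*(-228416)) - t(-183, -211) = (32 - 1*(-228416)) - (8 - 1*(-183) - 1*(-211)) = (32 + 228416) - (8 + 183 + 211) = 228448 - 1*402 = 228448 - 402 = 228046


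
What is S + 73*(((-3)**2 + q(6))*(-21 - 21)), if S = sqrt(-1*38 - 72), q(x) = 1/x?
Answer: -28105 + I*sqrt(110) ≈ -28105.0 + 10.488*I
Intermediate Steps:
S = I*sqrt(110) (S = sqrt(-38 - 72) = sqrt(-110) = I*sqrt(110) ≈ 10.488*I)
S + 73*(((-3)**2 + q(6))*(-21 - 21)) = I*sqrt(110) + 73*(((-3)**2 + 1/6)*(-21 - 21)) = I*sqrt(110) + 73*((9 + 1/6)*(-42)) = I*sqrt(110) + 73*((55/6)*(-42)) = I*sqrt(110) + 73*(-385) = I*sqrt(110) - 28105 = -28105 + I*sqrt(110)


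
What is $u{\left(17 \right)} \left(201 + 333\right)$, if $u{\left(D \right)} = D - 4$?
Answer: $6942$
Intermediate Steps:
$u{\left(D \right)} = -4 + D$
$u{\left(17 \right)} \left(201 + 333\right) = \left(-4 + 17\right) \left(201 + 333\right) = 13 \cdot 534 = 6942$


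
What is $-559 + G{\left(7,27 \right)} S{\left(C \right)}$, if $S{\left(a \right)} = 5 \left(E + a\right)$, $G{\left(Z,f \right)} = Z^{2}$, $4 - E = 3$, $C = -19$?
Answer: $-4969$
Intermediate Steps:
$E = 1$ ($E = 4 - 3 = 1$)
$S{\left(a \right)} = 5 + 5 a$ ($S{\left(a \right)} = 5 \left(1 + a\right) = 5 + 5 a$)
$-559 + G{\left(7,27 \right)} S{\left(C \right)} = -559 + 7^{2} \left(5 + 5 \left(-19\right)\right) = -559 + 49 \left(5 - 95\right) = -559 + 49 \left(-90\right) = -559 - 4410 = -4969$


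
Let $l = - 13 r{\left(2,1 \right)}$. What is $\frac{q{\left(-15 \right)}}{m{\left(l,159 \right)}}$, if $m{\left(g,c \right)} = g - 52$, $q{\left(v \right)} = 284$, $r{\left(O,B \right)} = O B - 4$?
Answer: $- \frac{142}{13} \approx -10.923$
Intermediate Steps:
$r{\left(O,B \right)} = -4 + B O$ ($r{\left(O,B \right)} = B O - 4 = -4 + B O$)
$l = 26$ ($l = - 13 \left(-4 + 1 \cdot 2\right) = - 13 \left(-4 + 2\right) = \left(-13\right) \left(-2\right) = 26$)
$m{\left(g,c \right)} = -52 + g$
$\frac{q{\left(-15 \right)}}{m{\left(l,159 \right)}} = \frac{284}{-52 + 26} = \frac{284}{-26} = 284 \left(- \frac{1}{26}\right) = - \frac{142}{13}$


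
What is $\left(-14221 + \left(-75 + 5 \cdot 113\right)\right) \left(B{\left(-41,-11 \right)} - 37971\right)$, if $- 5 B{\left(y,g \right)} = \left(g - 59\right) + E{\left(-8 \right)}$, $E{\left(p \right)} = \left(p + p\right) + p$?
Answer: $\frac{2605608291}{5} \approx 5.2112 \cdot 10^{8}$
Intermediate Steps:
$E{\left(p \right)} = 3 p$ ($E{\left(p \right)} = 2 p + p = 3 p$)
$B{\left(y,g \right)} = \frac{83}{5} - \frac{g}{5}$ ($B{\left(y,g \right)} = - \frac{\left(g - 59\right) + 3 \left(-8\right)}{5} = - \frac{\left(-59 + g\right) - 24}{5} = - \frac{-83 + g}{5} = \frac{83}{5} - \frac{g}{5}$)
$\left(-14221 + \left(-75 + 5 \cdot 113\right)\right) \left(B{\left(-41,-11 \right)} - 37971\right) = \left(-14221 + \left(-75 + 5 \cdot 113\right)\right) \left(\left(\frac{83}{5} - - \frac{11}{5}\right) - 37971\right) = \left(-14221 + \left(-75 + 565\right)\right) \left(\left(\frac{83}{5} + \frac{11}{5}\right) - 37971\right) = \left(-14221 + 490\right) \left(\frac{94}{5} - 37971\right) = \left(-13731\right) \left(- \frac{189761}{5}\right) = \frac{2605608291}{5}$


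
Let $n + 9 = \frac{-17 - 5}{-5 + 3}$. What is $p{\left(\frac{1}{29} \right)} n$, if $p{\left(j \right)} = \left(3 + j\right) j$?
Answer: $\frac{176}{841} \approx 0.20927$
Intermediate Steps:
$p{\left(j \right)} = j \left(3 + j\right)$
$n = 2$ ($n = -9 + \frac{-17 - 5}{-5 + 3} = -9 - \frac{22}{-2} = -9 - -11 = -9 + 11 = 2$)
$p{\left(\frac{1}{29} \right)} n = \frac{3 + \frac{1}{29}}{29} \cdot 2 = \frac{1}{29} \cdot \frac{88}{29} \cdot 2 = \frac{88}{841} \cdot 2 = \frac{176}{841}$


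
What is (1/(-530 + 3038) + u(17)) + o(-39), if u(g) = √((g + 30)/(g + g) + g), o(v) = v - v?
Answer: 1/2508 + 25*√34/34 ≈ 4.2879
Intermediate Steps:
o(v) = 0
u(g) = √(g + (30 + g)/(2*g)) (u(g) = √((30 + g)/((2*g)) + g) = √((30 + g)*(1/(2*g)) + g) = √((30 + g)/(2*g) + g) = √(g + (30 + g)/(2*g)))
(1/(-530 + 3038) + u(17)) + o(-39) = (1/(-530 + 3038) + √(2 + 4*17 + 60/17)/2) + 0 = (1/2508 + √(2 + 68 + 60*(1/17))/2) + 0 = (1/2508 + √(2 + 68 + 60/17)/2) + 0 = (1/2508 + √(1250/17)/2) + 0 = (1/2508 + (25*√34/17)/2) + 0 = (1/2508 + 25*√34/34) + 0 = 1/2508 + 25*√34/34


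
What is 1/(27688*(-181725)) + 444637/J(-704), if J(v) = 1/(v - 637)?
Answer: -3000133917921990601/5031601800 ≈ -5.9626e+8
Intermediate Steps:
J(v) = 1/(-637 + v)
1/(27688*(-181725)) + 444637/J(-704) = 1/(27688*(-181725)) + 444637/(1/(-637 - 704)) = (1/27688)*(-1/181725) + 444637/(1/(-1341)) = -1/5031601800 + 444637/(-1/1341) = -1/5031601800 + 444637*(-1341) = -1/5031601800 - 596258217 = -3000133917921990601/5031601800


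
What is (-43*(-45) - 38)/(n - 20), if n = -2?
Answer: -1897/22 ≈ -86.227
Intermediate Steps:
(-43*(-45) - 38)/(n - 20) = (-43*(-45) - 38)/(-2 - 20) = (1935 - 38)/(-22) = 1897*(-1/22) = -1897/22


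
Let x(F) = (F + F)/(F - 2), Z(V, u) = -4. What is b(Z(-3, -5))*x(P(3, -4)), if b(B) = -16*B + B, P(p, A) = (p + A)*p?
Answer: 72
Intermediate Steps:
P(p, A) = p*(A + p) (P(p, A) = (A + p)*p = p*(A + p))
x(F) = 2*F/(-2 + F) (x(F) = (2*F)/(-2 + F) = 2*F/(-2 + F))
b(B) = -15*B
b(Z(-3, -5))*x(P(3, -4)) = (-15*(-4))*(2*(3*(-4 + 3))/(-2 + 3*(-4 + 3))) = 60*(2*(3*(-1))/(-2 + 3*(-1))) = 60*(2*(-3)/(-2 - 3)) = 60*(2*(-3)/(-5)) = 60*(2*(-3)*(-⅕)) = 60*(6/5) = 72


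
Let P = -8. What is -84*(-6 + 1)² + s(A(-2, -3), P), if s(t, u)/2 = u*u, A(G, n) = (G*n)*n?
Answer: -1972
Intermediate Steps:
A(G, n) = G*n²
s(t, u) = 2*u² (s(t, u) = 2*(u*u) = 2*u²)
-84*(-6 + 1)² + s(A(-2, -3), P) = -84*(-6 + 1)² + 2*(-8)² = -84*(-5)² + 2*64 = -84*25 + 128 = -2100 + 128 = -1972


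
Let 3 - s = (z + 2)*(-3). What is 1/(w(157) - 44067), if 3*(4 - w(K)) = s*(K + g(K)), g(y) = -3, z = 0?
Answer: -1/44525 ≈ -2.2459e-5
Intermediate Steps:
s = 9 (s = 3 - (0 + 2)*(-3) = 3 - 2*(-3) = 3 - 1*(-6) = 3 + 6 = 9)
w(K) = 13 - 3*K (w(K) = 4 - 3*(K - 3) = 4 - 3*(-3 + K) = 4 - (-27 + 9*K)/3 = 4 + (9 - 3*K) = 13 - 3*K)
1/(w(157) - 44067) = 1/((13 - 3*157) - 44067) = 1/((13 - 471) - 44067) = 1/(-458 - 44067) = 1/(-44525) = -1/44525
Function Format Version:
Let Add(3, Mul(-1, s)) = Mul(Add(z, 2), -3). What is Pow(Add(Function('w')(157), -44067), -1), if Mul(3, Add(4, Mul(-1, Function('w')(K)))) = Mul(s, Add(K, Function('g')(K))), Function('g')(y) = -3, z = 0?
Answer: Rational(-1, 44525) ≈ -2.2459e-5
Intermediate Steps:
s = 9 (s = Add(3, Mul(-1, Mul(Add(0, 2), -3))) = Add(3, Mul(-1, Mul(2, -3))) = Add(3, Mul(-1, -6)) = Add(3, 6) = 9)
Function('w')(K) = Add(13, Mul(-3, K)) (Function('w')(K) = Add(4, Mul(Rational(-1, 3), Mul(9, Add(K, -3)))) = Add(4, Mul(Rational(-1, 3), Mul(9, Add(-3, K)))) = Add(4, Mul(Rational(-1, 3), Add(-27, Mul(9, K)))) = Add(4, Add(9, Mul(-3, K))) = Add(13, Mul(-3, K)))
Pow(Add(Function('w')(157), -44067), -1) = Pow(Add(Add(13, Mul(-3, 157)), -44067), -1) = Pow(Add(Add(13, -471), -44067), -1) = Pow(Add(-458, -44067), -1) = Pow(-44525, -1) = Rational(-1, 44525)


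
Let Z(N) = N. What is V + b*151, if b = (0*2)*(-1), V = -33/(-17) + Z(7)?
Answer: 152/17 ≈ 8.9412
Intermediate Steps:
V = 152/17 (V = -33/(-17) + 7 = -33*(-1/17) + 7 = 33/17 + 7 = 152/17 ≈ 8.9412)
b = 0 (b = 0*(-1) = 0)
V + b*151 = 152/17 + 0*151 = 152/17 + 0 = 152/17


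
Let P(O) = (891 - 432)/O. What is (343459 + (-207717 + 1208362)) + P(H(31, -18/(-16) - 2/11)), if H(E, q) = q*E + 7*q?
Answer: 2119672204/1577 ≈ 1.3441e+6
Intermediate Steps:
H(E, q) = 7*q + E*q (H(E, q) = E*q + 7*q = 7*q + E*q)
P(O) = 459/O
(343459 + (-207717 + 1208362)) + P(H(31, -18/(-16) - 2/11)) = (343459 + (-207717 + 1208362)) + 459/(((-18/(-16) - 2/11)*(7 + 31))) = (343459 + 1000645) + 459/(((-18*(-1/16) - 2*1/11)*38)) = 1344104 + 459/(((9/8 - 2/11)*38)) = 1344104 + 459/(((83/88)*38)) = 1344104 + 459/(1577/44) = 1344104 + 459*(44/1577) = 1344104 + 20196/1577 = 2119672204/1577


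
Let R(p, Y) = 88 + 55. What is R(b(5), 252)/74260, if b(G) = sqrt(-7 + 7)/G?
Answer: 143/74260 ≈ 0.0019257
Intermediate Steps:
b(G) = 0 (b(G) = sqrt(0)/G = 0/G = 0)
R(p, Y) = 143
R(b(5), 252)/74260 = 143/74260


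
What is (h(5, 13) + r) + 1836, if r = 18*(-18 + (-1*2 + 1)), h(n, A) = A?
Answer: 1507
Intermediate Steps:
r = -342 (r = 18*(-18 + (-2 + 1)) = 18*(-18 - 1) = 18*(-19) = -342)
(h(5, 13) + r) + 1836 = (13 - 342) + 1836 = -329 + 1836 = 1507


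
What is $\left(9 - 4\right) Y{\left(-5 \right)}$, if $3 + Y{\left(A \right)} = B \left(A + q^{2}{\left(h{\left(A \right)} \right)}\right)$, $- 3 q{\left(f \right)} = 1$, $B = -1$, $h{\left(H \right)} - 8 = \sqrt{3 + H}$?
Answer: $\frac{85}{9} \approx 9.4444$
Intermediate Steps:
$h{\left(H \right)} = 8 + \sqrt{3 + H}$
$q{\left(f \right)} = - \frac{1}{3}$ ($q{\left(f \right)} = \left(- \frac{1}{3}\right) 1 = - \frac{1}{3}$)
$Y{\left(A \right)} = - \frac{28}{9} - A$ ($Y{\left(A \right)} = -3 - \left(A + \left(- \frac{1}{3}\right)^{2}\right) = -3 - \left(A + \frac{1}{9}\right) = -3 - \left(\frac{1}{9} + A\right) = - \frac{28}{9} - A$)
$\left(9 - 4\right) Y{\left(-5 \right)} = \left(9 - 4\right) \left(- \frac{28}{9} - -5\right) = 5 \left(- \frac{28}{9} + 5\right) = 5 \cdot \frac{17}{9} = \frac{85}{9}$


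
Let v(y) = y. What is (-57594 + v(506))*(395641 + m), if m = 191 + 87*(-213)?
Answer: -21539359488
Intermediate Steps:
m = -18340 (m = 191 - 18531 = -18340)
(-57594 + v(506))*(395641 + m) = (-57594 + 506)*(395641 - 18340) = -57088*377301 = -21539359488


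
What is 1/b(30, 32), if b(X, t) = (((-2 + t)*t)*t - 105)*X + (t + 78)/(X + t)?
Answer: 31/28472005 ≈ 1.0888e-6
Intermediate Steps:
b(X, t) = X*(-105 + t²*(-2 + t)) + (78 + t)/(X + t) (b(X, t) = ((t*(-2 + t))*t - 105)*X + (78 + t)/(X + t) = (t²*(-2 + t) - 105)*X + (78 + t)/(X + t) = (-105 + t²*(-2 + t))*X + (78 + t)/(X + t) = X*(-105 + t²*(-2 + t)) + (78 + t)/(X + t))
1/b(30, 32) = 1/((78 + 32 - 105*30² + 30*32⁴ + 30²*32³ - 105*30*32 - 2*30*32³ - 2*30²*32²)/(30 + 32)) = 1/((78 + 32 - 105*900 + 30*1048576 + 900*32768 - 100800 - 2*30*32768 - 2*900*1024)/62) = 1/((78 + 32 - 94500 + 31457280 + 29491200 - 100800 - 1966080 - 1843200)/62) = 1/((1/62)*56944010) = 1/(28472005/31) = 31/28472005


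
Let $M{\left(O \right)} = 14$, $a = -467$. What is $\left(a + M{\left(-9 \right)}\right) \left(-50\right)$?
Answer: $22650$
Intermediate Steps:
$\left(a + M{\left(-9 \right)}\right) \left(-50\right) = \left(-467 + 14\right) \left(-50\right) = \left(-453\right) \left(-50\right) = 22650$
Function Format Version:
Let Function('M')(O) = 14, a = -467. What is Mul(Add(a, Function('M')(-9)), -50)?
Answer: 22650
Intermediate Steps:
Mul(Add(a, Function('M')(-9)), -50) = Mul(Add(-467, 14), -50) = Mul(-453, -50) = 22650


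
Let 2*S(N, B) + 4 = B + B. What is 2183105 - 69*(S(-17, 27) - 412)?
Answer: 2209808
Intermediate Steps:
S(N, B) = -2 + B (S(N, B) = -2 + (B + B)/2 = -2 + (2*B)/2 = -2 + B)
2183105 - 69*(S(-17, 27) - 412) = 2183105 - 69*((-2 + 27) - 412) = 2183105 - 69*(25 - 412) = 2183105 - 69*(-387) = 2183105 - 1*(-26703) = 2183105 + 26703 = 2209808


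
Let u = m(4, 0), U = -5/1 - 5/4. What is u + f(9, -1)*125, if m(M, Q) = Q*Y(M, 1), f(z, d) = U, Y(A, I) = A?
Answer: -3125/4 ≈ -781.25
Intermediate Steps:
U = -25/4 (U = -5*1 - 5*¼ = -5 - 5/4 = -25/4 ≈ -6.2500)
f(z, d) = -25/4
m(M, Q) = M*Q (m(M, Q) = Q*M = M*Q)
u = 0 (u = 4*0 = 0)
u + f(9, -1)*125 = 0 - 25/4*125 = 0 - 3125/4 = -3125/4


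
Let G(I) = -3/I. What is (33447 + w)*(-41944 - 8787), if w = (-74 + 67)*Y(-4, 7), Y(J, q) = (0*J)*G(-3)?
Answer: -1696799757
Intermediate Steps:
Y(J, q) = 0 (Y(J, q) = (0*J)*(-3/(-3)) = 0*(-3*(-1/3)) = 0*1 = 0)
w = 0 (w = (-74 + 67)*0 = -7*0 = 0)
(33447 + w)*(-41944 - 8787) = (33447 + 0)*(-41944 - 8787) = 33447*(-50731) = -1696799757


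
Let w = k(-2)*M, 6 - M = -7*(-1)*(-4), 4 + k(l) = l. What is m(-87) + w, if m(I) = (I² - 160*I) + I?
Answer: 21198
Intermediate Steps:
k(l) = -4 + l
M = 34 (M = 6 - (-7*(-1))*(-4) = 6 - 7*(-4) = 6 - 1*(-28) = 6 + 28 = 34)
m(I) = I² - 159*I
w = -204 (w = (-4 - 2)*34 = -6*34 = -204)
m(-87) + w = -87*(-159 - 87) - 204 = -87*(-246) - 204 = 21402 - 204 = 21198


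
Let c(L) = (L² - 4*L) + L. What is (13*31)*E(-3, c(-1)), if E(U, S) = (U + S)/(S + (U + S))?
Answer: 403/5 ≈ 80.600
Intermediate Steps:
c(L) = L² - 3*L
E(U, S) = (S + U)/(U + 2*S) (E(U, S) = (S + U)/(S + (S + U)) = (S + U)/(U + 2*S))
(13*31)*E(-3, c(-1)) = (13*31)*((-(-3 - 1) - 3)/(-3 + 2*(-(-3 - 1)))) = 403*((-1*(-4) - 3)/(-3 + 2*(-1*(-4)))) = 403*((4 - 3)/(-3 + 2*4)) = 403*(1/(-3 + 8)) = 403*(1/5) = 403*((⅕)*1) = 403*(⅕) = 403/5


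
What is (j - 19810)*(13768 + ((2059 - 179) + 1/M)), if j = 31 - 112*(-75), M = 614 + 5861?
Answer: -1152929394579/6475 ≈ -1.7806e+8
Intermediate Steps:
M = 6475
j = 8431 (j = 31 + 8400 = 8431)
(j - 19810)*(13768 + ((2059 - 179) + 1/M)) = (8431 - 19810)*(13768 + ((2059 - 179) + 1/6475)) = -11379*(13768 + (1880 + 1/6475)) = -11379*(13768 + 12173001/6475) = -11379*101320801/6475 = -1152929394579/6475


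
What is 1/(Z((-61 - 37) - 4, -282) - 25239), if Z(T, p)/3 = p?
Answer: -1/26085 ≈ -3.8336e-5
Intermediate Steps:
Z(T, p) = 3*p
1/(Z((-61 - 37) - 4, -282) - 25239) = 1/(3*(-282) - 25239) = 1/(-846 - 25239) = 1/(-26085) = -1/26085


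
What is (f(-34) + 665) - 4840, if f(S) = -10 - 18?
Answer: -4203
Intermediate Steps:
f(S) = -28
(f(-34) + 665) - 4840 = (-28 + 665) - 4840 = 637 - 4840 = -4203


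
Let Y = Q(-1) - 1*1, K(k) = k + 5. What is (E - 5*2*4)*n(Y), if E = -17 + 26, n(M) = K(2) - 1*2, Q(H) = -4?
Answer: -155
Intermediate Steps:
K(k) = 5 + k
Y = -5 (Y = -4 - 1*1 = -4 - 1 = -5)
n(M) = 5 (n(M) = (5 + 2) - 1*2 = 7 - 2 = 5)
E = 9
(E - 5*2*4)*n(Y) = (9 - 5*2*4)*5 = (9 - 10*4)*5 = (9 - 40)*5 = -31*5 = -155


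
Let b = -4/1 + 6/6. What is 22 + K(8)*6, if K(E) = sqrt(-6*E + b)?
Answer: 22 + 6*I*sqrt(51) ≈ 22.0 + 42.849*I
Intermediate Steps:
b = -3 (b = -4*1 + 6*(1/6) = -4 + 1 = -3)
K(E) = sqrt(-3 - 6*E) (K(E) = sqrt(-6*E - 3) = sqrt(-3 - 6*E))
22 + K(8)*6 = 22 + sqrt(-3 - 6*8)*6 = 22 + sqrt(-3 - 48)*6 = 22 + sqrt(-51)*6 = 22 + (I*sqrt(51))*6 = 22 + 6*I*sqrt(51)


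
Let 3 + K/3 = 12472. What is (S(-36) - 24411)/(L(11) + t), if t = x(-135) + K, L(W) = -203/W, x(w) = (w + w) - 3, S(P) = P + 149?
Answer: -267278/408271 ≈ -0.65466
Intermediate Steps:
K = 37407 (K = -9 + 3*12472 = -9 + 37416 = 37407)
S(P) = 149 + P
x(w) = -3 + 2*w (x(w) = 2*w - 3 = -3 + 2*w)
t = 37134 (t = (-3 + 2*(-135)) + 37407 = (-3 - 270) + 37407 = -273 + 37407 = 37134)
(S(-36) - 24411)/(L(11) + t) = ((149 - 36) - 24411)/(-203/11 + 37134) = (113 - 24411)/(-203*1/11 + 37134) = -24298/(-203/11 + 37134) = -24298/408271/11 = -24298*11/408271 = -267278/408271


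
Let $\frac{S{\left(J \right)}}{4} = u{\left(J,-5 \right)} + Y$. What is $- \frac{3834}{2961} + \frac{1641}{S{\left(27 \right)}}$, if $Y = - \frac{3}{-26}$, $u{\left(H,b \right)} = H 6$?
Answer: $\frac{1142459}{924490} \approx 1.2358$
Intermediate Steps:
$u{\left(H,b \right)} = 6 H$
$Y = \frac{3}{26}$ ($Y = \left(-3\right) \left(- \frac{1}{26}\right) = \frac{3}{26} \approx 0.11538$)
$S{\left(J \right)} = \frac{6}{13} + 24 J$ ($S{\left(J \right)} = 4 \left(6 J + \frac{3}{26}\right) = 4 \left(\frac{3}{26} + 6 J\right) = \frac{6}{13} + 24 J$)
$- \frac{3834}{2961} + \frac{1641}{S{\left(27 \right)}} = - \frac{3834}{2961} + \frac{1641}{\frac{6}{13} + 24 \cdot 27} = \left(-3834\right) \frac{1}{2961} + \frac{1641}{\frac{6}{13} + 648} = - \frac{426}{329} + \frac{1641}{\frac{8430}{13}} = - \frac{426}{329} + 1641 \cdot \frac{13}{8430} = - \frac{426}{329} + \frac{7111}{2810} = \frac{1142459}{924490}$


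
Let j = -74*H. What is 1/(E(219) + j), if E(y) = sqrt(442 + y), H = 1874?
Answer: -138676/19231032315 - sqrt(661)/19231032315 ≈ -7.2124e-6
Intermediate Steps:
j = -138676 (j = -74*1874 = -138676)
1/(E(219) + j) = 1/(sqrt(442 + 219) - 138676) = 1/(sqrt(661) - 138676) = 1/(-138676 + sqrt(661))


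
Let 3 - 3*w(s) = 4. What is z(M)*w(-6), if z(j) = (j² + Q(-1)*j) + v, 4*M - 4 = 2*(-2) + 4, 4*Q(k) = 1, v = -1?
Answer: -1/12 ≈ -0.083333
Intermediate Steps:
w(s) = -⅓ (w(s) = 1 - ⅓*4 = 1 - 4/3 = -⅓)
Q(k) = ¼ (Q(k) = (¼)*1 = ¼)
M = 1 (M = 1 + (2*(-2) + 4)/4 = 1 + (-4 + 4)/4 = 1 + (¼)*0 = 1 + 0 = 1)
z(j) = -1 + j² + j/4 (z(j) = (j² + j/4) - 1 = -1 + j² + j/4)
z(M)*w(-6) = (-1 + 1² + (¼)*1)*(-⅓) = (-1 + 1 + ¼)*(-⅓) = (¼)*(-⅓) = -1/12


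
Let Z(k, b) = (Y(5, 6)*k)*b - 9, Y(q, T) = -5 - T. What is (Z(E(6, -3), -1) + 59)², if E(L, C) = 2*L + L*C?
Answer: 256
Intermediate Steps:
E(L, C) = 2*L + C*L
Z(k, b) = -9 - 11*b*k (Z(k, b) = ((-5 - 1*6)*k)*b - 9 = ((-5 - 6)*k)*b - 9 = (-11*k)*b - 9 = -11*b*k - 9 = -9 - 11*b*k)
(Z(E(6, -3), -1) + 59)² = ((-9 - 11*(-1)*6*(2 - 3)) + 59)² = ((-9 - 11*(-1)*6*(-1)) + 59)² = ((-9 - 11*(-1)*(-6)) + 59)² = ((-9 - 66) + 59)² = (-75 + 59)² = (-16)² = 256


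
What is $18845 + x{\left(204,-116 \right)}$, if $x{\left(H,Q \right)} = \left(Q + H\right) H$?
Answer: $36797$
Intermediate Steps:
$x{\left(H,Q \right)} = H \left(H + Q\right)$ ($x{\left(H,Q \right)} = \left(H + Q\right) H = H \left(H + Q\right)$)
$18845 + x{\left(204,-116 \right)} = 18845 + 204 \left(204 - 116\right) = 18845 + 204 \cdot 88 = 18845 + 17952 = 36797$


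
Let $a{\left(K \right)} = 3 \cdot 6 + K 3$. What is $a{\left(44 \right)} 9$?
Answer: $1350$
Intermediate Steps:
$a{\left(K \right)} = 18 + 3 K$
$a{\left(44 \right)} 9 = \left(18 + 3 \cdot 44\right) 9 = \left(18 + 132\right) 9 = 150 \cdot 9 = 1350$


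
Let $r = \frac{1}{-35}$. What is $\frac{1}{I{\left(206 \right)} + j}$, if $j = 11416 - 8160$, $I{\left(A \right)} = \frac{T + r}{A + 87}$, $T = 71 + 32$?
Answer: $\frac{10255}{33393884} \approx 0.00030709$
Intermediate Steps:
$r = - \frac{1}{35} \approx -0.028571$
$T = 103$
$I{\left(A \right)} = \frac{3604}{35 \left(87 + A\right)}$ ($I{\left(A \right)} = \frac{103 - \frac{1}{35}}{A + 87} = \frac{3604}{35 \left(87 + A\right)}$)
$j = 3256$
$\frac{1}{I{\left(206 \right)} + j} = \frac{1}{\frac{3604}{35 \left(87 + 206\right)} + 3256} = \frac{1}{\frac{3604}{35 \cdot 293} + 3256} = \frac{1}{\frac{3604}{35} \cdot \frac{1}{293} + 3256} = \frac{1}{\frac{3604}{10255} + 3256} = \frac{1}{\frac{33393884}{10255}} = \frac{10255}{33393884}$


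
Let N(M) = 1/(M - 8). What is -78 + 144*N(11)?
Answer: -30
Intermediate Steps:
N(M) = 1/(-8 + M)
-78 + 144*N(11) = -78 + 144/(-8 + 11) = -78 + 144/3 = -78 + 144*(⅓) = -78 + 48 = -30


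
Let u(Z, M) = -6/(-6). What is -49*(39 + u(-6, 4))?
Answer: -1960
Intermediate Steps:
u(Z, M) = 1 (u(Z, M) = -6*(-⅙) = 1)
-49*(39 + u(-6, 4)) = -49*(39 + 1) = -49*40 = -1960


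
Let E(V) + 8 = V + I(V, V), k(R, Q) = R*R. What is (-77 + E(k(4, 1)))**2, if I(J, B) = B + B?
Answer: 1369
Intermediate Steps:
I(J, B) = 2*B
k(R, Q) = R**2
E(V) = -8 + 3*V (E(V) = -8 + (V + 2*V) = -8 + 3*V)
(-77 + E(k(4, 1)))**2 = (-77 + (-8 + 3*4**2))**2 = (-77 + (-8 + 3*16))**2 = (-77 + (-8 + 48))**2 = (-77 + 40)**2 = (-37)**2 = 1369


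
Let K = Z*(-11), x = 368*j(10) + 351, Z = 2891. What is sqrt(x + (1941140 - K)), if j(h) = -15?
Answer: 2*sqrt(491943) ≈ 1402.8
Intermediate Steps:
x = -5169 (x = 368*(-15) + 351 = -5520 + 351 = -5169)
K = -31801 (K = 2891*(-11) = -31801)
sqrt(x + (1941140 - K)) = sqrt(-5169 + (1941140 - 1*(-31801))) = sqrt(-5169 + (1941140 + 31801)) = sqrt(-5169 + 1972941) = sqrt(1967772) = 2*sqrt(491943)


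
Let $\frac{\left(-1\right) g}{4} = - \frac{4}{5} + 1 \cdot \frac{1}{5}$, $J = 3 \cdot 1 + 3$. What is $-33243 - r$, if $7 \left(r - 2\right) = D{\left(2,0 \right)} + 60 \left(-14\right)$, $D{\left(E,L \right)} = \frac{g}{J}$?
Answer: $- \frac{1159377}{35} \approx -33125.0$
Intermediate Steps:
$J = 6$ ($J = 3 + 3 = 6$)
$g = \frac{12}{5}$ ($g = - 4 \left(- \frac{4}{5} + 1 \cdot \frac{1}{5}\right) = - 4 \left(\left(-4\right) \frac{1}{5} + 1 \cdot \frac{1}{5}\right) = - 4 \left(- \frac{4}{5} + \frac{1}{5}\right) = \left(-4\right) \left(- \frac{3}{5}\right) = \frac{12}{5} \approx 2.4$)
$D{\left(E,L \right)} = \frac{2}{5}$ ($D{\left(E,L \right)} = \frac{12}{5 \cdot 6} = \frac{12}{5} \cdot \frac{1}{6} = \frac{2}{5}$)
$r = - \frac{4128}{35}$ ($r = 2 + \frac{\frac{2}{5} + 60 \left(-14\right)}{7} = 2 + \frac{\frac{2}{5} - 840}{7} = 2 + \frac{1}{7} \left(- \frac{4198}{5}\right) = 2 - \frac{4198}{35} = - \frac{4128}{35} \approx -117.94$)
$-33243 - r = -33243 - - \frac{4128}{35} = -33243 + \frac{4128}{35} = - \frac{1159377}{35}$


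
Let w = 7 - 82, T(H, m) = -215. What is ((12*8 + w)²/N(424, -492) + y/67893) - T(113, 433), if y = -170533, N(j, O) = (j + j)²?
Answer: 195738801337/921172224 ≈ 212.49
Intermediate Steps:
N(j, O) = 4*j² (N(j, O) = (2*j)² = 4*j²)
w = -75
((12*8 + w)²/N(424, -492) + y/67893) - T(113, 433) = ((12*8 - 75)²/((4*424²)) - 170533/67893) - 1*(-215) = ((96 - 75)²/((4*179776)) - 170533*1/67893) + 215 = (21²/719104 - 170533/67893) + 215 = (441*(1/719104) - 170533/67893) + 215 = (441/719104 - 170533/67893) + 215 = -2313226823/921172224 + 215 = 195738801337/921172224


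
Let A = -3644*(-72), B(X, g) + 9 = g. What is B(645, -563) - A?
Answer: -262940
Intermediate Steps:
B(X, g) = -9 + g
A = 262368
B(645, -563) - A = (-9 - 563) - 1*262368 = -572 - 262368 = -262940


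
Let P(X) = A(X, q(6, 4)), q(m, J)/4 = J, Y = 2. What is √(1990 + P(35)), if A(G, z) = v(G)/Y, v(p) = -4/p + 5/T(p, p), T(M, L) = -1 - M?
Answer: √351013670/420 ≈ 44.608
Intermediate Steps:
q(m, J) = 4*J
v(p) = -4/p + 5/(-1 - p)
A(G, z) = (-4 - 9*G)/(2*G*(1 + G)) (A(G, z) = ((-4 - 9*G)/(G*(1 + G)))/2 = ((-4 - 9*G)/(G*(1 + G)))*(½) = (-4 - 9*G)/(2*G*(1 + G)))
P(X) = (-4 - 9*X)/(2*X*(1 + X))
√(1990 + P(35)) = √(1990 + (½)*(-4 - 9*35)/(35*(1 + 35))) = √(1990 + (½)*(1/35)*(-4 - 315)/36) = √(1990 + (½)*(1/35)*(1/36)*(-319)) = √(1990 - 319/2520) = √(5014481/2520) = √351013670/420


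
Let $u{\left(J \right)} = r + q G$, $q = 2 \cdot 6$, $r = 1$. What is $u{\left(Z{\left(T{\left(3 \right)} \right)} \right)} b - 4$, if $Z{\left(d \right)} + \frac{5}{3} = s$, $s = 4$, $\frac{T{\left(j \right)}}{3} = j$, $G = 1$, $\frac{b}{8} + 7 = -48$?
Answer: $-5724$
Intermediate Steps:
$b = -440$ ($b = -56 + 8 \left(-48\right) = -56 - 384 = -440$)
$T{\left(j \right)} = 3 j$
$q = 12$
$Z{\left(d \right)} = \frac{7}{3}$ ($Z{\left(d \right)} = - \frac{5}{3} + 4 = \frac{7}{3}$)
$u{\left(J \right)} = 13$ ($u{\left(J \right)} = 1 + 12 \cdot 1 = 1 + 12 = 13$)
$u{\left(Z{\left(T{\left(3 \right)} \right)} \right)} b - 4 = 13 \left(-440\right) - 4 = -5720 - 4 = -5724$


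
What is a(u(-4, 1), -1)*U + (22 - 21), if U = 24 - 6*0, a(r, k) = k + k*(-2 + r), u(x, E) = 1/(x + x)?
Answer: 28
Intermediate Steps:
u(x, E) = 1/(2*x)
U = 24 (U = 24 - 1*0 = 24 + 0 = 24)
a(u(-4, 1), -1)*U + (22 - 21) = -(-1 + (½)/(-4))*24 + (22 - 21) = -(-1 + (½)*(-¼))*24 + 1 = -(-1 - ⅛)*24 + 1 = -1*(-9/8)*24 + 1 = (9/8)*24 + 1 = 27 + 1 = 28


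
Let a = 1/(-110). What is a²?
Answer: 1/12100 ≈ 8.2645e-5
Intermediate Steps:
a = -1/110 ≈ -0.0090909
a² = (-1/110)² = 1/12100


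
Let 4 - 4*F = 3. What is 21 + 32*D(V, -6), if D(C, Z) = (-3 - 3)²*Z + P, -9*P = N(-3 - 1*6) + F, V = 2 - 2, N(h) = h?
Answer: -61739/9 ≈ -6859.9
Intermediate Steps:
F = ¼ (F = 1 - ¼*3 = 1 - ¾ = ¼ ≈ 0.25000)
V = 0
P = 35/36 (P = -((-3 - 1*6) + ¼)/9 = -((-3 - 6) + ¼)/9 = -(-9 + ¼)/9 = -⅑*(-35/4) = 35/36 ≈ 0.97222)
D(C, Z) = 35/36 + 36*Z (D(C, Z) = (-3 - 3)²*Z + 35/36 = (-6)²*Z + 35/36 = 36*Z + 35/36 = 35/36 + 36*Z)
21 + 32*D(V, -6) = 21 + 32*(35/36 + 36*(-6)) = 21 + 32*(35/36 - 216) = 21 + 32*(-7741/36) = 21 - 61928/9 = -61739/9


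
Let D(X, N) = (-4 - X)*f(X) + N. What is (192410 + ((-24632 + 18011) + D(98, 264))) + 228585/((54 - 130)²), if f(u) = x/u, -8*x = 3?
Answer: 52668775403/283024 ≈ 1.8609e+5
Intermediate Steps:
x = -3/8 (x = -⅛*3 = -3/8 ≈ -0.37500)
f(u) = -3/(8*u)
D(X, N) = N - 3*(-4 - X)/(8*X) (D(X, N) = (-4 - X)*(-3/(8*X)) + N = -3*(-4 - X)/(8*X) + N = N - 3*(-4 - X)/(8*X))
(192410 + ((-24632 + 18011) + D(98, 264))) + 228585/((54 - 130)²) = (192410 + ((-24632 + 18011) + (3/8 + 264 + (3/2)/98))) + 228585/((54 - 130)²) = (192410 + (-6621 + (3/8 + 264 + (3/2)*(1/98)))) + 228585/((-76)²) = (192410 + (-6621 + (3/8 + 264 + 3/196))) + 228585/5776 = (192410 + (-6621 + 103641/392)) + 228585*(1/5776) = (192410 - 2491791/392) + 228585/5776 = 72932929/392 + 228585/5776 = 52668775403/283024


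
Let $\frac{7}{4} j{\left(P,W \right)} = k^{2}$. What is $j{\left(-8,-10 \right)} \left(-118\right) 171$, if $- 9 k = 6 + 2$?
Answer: $- \frac{573952}{63} \approx -9110.3$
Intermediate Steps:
$k = - \frac{8}{9}$ ($k = - \frac{6 + 2}{9} = \left(- \frac{1}{9}\right) 8 = - \frac{8}{9} \approx -0.88889$)
$j{\left(P,W \right)} = \frac{256}{567}$ ($j{\left(P,W \right)} = \frac{4 \left(- \frac{8}{9}\right)^{2}}{7} = \frac{4}{7} \cdot \frac{64}{81} = \frac{256}{567}$)
$j{\left(-8,-10 \right)} \left(-118\right) 171 = \frac{256}{567} \left(-118\right) 171 = \left(- \frac{30208}{567}\right) 171 = - \frac{573952}{63}$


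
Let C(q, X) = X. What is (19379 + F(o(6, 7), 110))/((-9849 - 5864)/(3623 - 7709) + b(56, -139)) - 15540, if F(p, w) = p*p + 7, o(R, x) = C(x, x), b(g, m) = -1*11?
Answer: -23204010/1271 ≈ -18257.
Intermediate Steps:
b(g, m) = -11
o(R, x) = x
F(p, w) = 7 + p² (F(p, w) = p² + 7 = 7 + p²)
(19379 + F(o(6, 7), 110))/((-9849 - 5864)/(3623 - 7709) + b(56, -139)) - 15540 = (19379 + (7 + 7²))/((-9849 - 5864)/(3623 - 7709) - 11) - 15540 = (19379 + (7 + 49))/(-15713/(-4086) - 11) - 15540 = (19379 + 56)/(-15713*(-1/4086) - 11) - 15540 = 19435/(15713/4086 - 11) - 15540 = 19435/(-29233/4086) - 15540 = 19435*(-4086/29233) - 15540 = -3452670/1271 - 15540 = -23204010/1271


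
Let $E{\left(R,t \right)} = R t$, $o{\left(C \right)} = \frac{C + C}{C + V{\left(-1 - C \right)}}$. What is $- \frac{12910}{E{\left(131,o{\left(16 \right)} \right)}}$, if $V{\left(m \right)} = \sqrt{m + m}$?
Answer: $- \frac{6455}{131} - \frac{6455 i \sqrt{34}}{2096} \approx -49.275 - 17.957 i$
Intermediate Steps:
$V{\left(m \right)} = \sqrt{2} \sqrt{m}$ ($V{\left(m \right)} = \sqrt{2 m} = \sqrt{2} \sqrt{m}$)
$o{\left(C \right)} = \frac{2 C}{C + \sqrt{2} \sqrt{-1 - C}}$ ($o{\left(C \right)} = \frac{C + C}{C + \sqrt{2} \sqrt{-1 - C}} = \frac{2 C}{C + \sqrt{2} \sqrt{-1 - C}}$)
$- \frac{12910}{E{\left(131,o{\left(16 \right)} \right)}} = - \frac{12910}{131 \cdot 2 \cdot 16 \frac{1}{16 + \sqrt{2} \sqrt{-1 - 16}}} = - \frac{12910}{131 \cdot 2 \cdot 16 \frac{1}{16 + \sqrt{2} \sqrt{-17}}} = - \frac{12910}{131 \cdot 2 \cdot 16 \frac{1}{16 + \sqrt{2} i \sqrt{17}}} = - \frac{12910}{131 \cdot 2 \cdot 16 \frac{1}{16 + i \sqrt{34}}} = - \frac{12910}{131 \frac{32}{16 + i \sqrt{34}}} = - \frac{12910}{4192 \frac{1}{16 + i \sqrt{34}}} = - 12910 \left(\frac{1}{262} + \frac{i \sqrt{34}}{4192}\right) = - \frac{6455}{131} - \frac{6455 i \sqrt{34}}{2096}$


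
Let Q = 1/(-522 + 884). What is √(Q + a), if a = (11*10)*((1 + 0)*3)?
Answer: √43244882/362 ≈ 18.166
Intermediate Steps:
a = 330 (a = 110*(1*3) = 110*3 = 330)
Q = 1/362 ≈ 0.0027624
√(Q + a) = √(1/362 + 330) = √(119461/362) = √43244882/362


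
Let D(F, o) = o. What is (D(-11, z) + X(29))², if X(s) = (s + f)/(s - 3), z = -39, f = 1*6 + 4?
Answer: 5625/4 ≈ 1406.3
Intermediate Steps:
f = 10 (f = 6 + 4 = 10)
X(s) = (10 + s)/(-3 + s) (X(s) = (s + 10)/(s - 3) = (10 + s)/(-3 + s))
(D(-11, z) + X(29))² = (-39 + (10 + 29)/(-3 + 29))² = (-39 + 39/26)² = (-39 + (1/26)*39)² = (-39 + 3/2)² = (-75/2)² = 5625/4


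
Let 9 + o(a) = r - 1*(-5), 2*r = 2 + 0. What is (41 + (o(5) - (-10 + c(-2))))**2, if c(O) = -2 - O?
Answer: 2304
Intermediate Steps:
r = 1 (r = (2 + 0)/2 = (1/2)*2 = 1)
o(a) = -3 (o(a) = -9 + (1 - 1*(-5)) = -9 + (1 + 5) = -9 + 6 = -3)
(41 + (o(5) - (-10 + c(-2))))**2 = (41 + (-3 - (-10 + (-2 - 1*(-2)))))**2 = (41 + (-3 - (-10 + (-2 + 2))))**2 = (41 + (-3 - (-10 + 0)))**2 = (41 + (-3 - 1*(-10)))**2 = (41 + (-3 + 10))**2 = (41 + 7)**2 = 48**2 = 2304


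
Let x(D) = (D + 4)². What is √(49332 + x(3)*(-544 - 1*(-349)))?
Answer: √39777 ≈ 199.44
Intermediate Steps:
x(D) = (4 + D)²
√(49332 + x(3)*(-544 - 1*(-349))) = √(49332 + (4 + 3)²*(-544 - 1*(-349))) = √(49332 + 7²*(-544 + 349)) = √(49332 + 49*(-195)) = √(49332 - 9555) = √39777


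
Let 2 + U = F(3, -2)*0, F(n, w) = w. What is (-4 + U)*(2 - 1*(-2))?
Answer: -24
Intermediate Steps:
U = -2 (U = -2 - 2*0 = -2 + 0 = -2)
(-4 + U)*(2 - 1*(-2)) = (-4 - 2)*(2 - 1*(-2)) = -6*(2 + 2) = -6*4 = -24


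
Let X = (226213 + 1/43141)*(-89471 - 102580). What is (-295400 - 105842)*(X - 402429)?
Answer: 752029278829978284966/43141 ≈ 1.7432e+16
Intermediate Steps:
X = -1874236278334734/43141 (X = (226213 + 1/43141)*(-192051) = (9759055034/43141)*(-192051) = -1874236278334734/43141 ≈ -4.3444e+10)
(-295400 - 105842)*(X - 402429) = (-295400 - 105842)*(-1874236278334734/43141 - 402429) = -401242*(-1874253639524223/43141) = 752029278829978284966/43141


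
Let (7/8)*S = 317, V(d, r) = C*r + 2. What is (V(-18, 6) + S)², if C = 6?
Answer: 7851204/49 ≈ 1.6023e+5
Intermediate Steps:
V(d, r) = 2 + 6*r (V(d, r) = 6*r + 2 = 2 + 6*r)
S = 2536/7 (S = (8/7)*317 = 2536/7 ≈ 362.29)
(V(-18, 6) + S)² = ((2 + 6*6) + 2536/7)² = ((2 + 36) + 2536/7)² = (38 + 2536/7)² = (2802/7)² = 7851204/49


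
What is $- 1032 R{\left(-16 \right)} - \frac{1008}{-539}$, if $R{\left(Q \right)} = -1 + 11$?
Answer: $- \frac{794496}{77} \approx -10318.0$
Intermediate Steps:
$R{\left(Q \right)} = 10$
$- 1032 R{\left(-16 \right)} - \frac{1008}{-539} = \left(-1032\right) 10 - \frac{1008}{-539} = -10320 - - \frac{144}{77} = -10320 + \frac{144}{77} = - \frac{794496}{77}$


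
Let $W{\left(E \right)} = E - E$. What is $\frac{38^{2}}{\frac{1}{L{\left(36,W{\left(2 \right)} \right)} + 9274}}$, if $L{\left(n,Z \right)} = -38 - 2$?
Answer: $13333896$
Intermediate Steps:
$W{\left(E \right)} = 0$
$L{\left(n,Z \right)} = -40$
$\frac{38^{2}}{\frac{1}{L{\left(36,W{\left(2 \right)} \right)} + 9274}} = \frac{38^{2}}{\frac{1}{-40 + 9274}} = \frac{1444}{\frac{1}{9234}} = 1444 \frac{1}{\frac{1}{9234}} = 1444 \cdot 9234 = 13333896$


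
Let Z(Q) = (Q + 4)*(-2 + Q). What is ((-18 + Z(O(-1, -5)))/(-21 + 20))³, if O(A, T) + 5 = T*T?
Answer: -70957944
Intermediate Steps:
O(A, T) = -5 + T² (O(A, T) = -5 + T*T = -5 + T²)
Z(Q) = (-2 + Q)*(4 + Q) (Z(Q) = (4 + Q)*(-2 + Q) = (-2 + Q)*(4 + Q))
((-18 + Z(O(-1, -5)))/(-21 + 20))³ = ((-18 + (-8 + (-5 + (-5)²)² + 2*(-5 + (-5)²)))/(-21 + 20))³ = ((-18 + (-8 + (-5 + 25)² + 2*(-5 + 25)))/(-1))³ = ((-18 + (-8 + 20² + 2*20))*(-1))³ = ((-18 + (-8 + 400 + 40))*(-1))³ = ((-18 + 432)*(-1))³ = (414*(-1))³ = (-414)³ = -70957944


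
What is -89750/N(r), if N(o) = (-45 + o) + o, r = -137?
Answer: 89750/319 ≈ 281.35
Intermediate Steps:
N(o) = -45 + 2*o
-89750/N(r) = -89750/(-45 + 2*(-137)) = -89750/(-45 - 274) = -89750/(-319) = -89750*(-1/319) = 89750/319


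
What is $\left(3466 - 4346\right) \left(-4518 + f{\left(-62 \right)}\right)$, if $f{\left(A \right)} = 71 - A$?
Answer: $3858800$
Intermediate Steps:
$\left(3466 - 4346\right) \left(-4518 + f{\left(-62 \right)}\right) = \left(3466 - 4346\right) \left(-4518 + \left(71 - -62\right)\right) = - 880 \left(-4518 + \left(71 + 62\right)\right) = - 880 \left(-4518 + 133\right) = \left(-880\right) \left(-4385\right) = 3858800$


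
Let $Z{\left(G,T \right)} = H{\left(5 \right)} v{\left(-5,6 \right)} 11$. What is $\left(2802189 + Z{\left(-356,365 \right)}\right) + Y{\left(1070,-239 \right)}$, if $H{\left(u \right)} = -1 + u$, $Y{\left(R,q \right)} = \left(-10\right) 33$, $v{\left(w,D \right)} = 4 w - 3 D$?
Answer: $2800187$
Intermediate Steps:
$v{\left(w,D \right)} = - 3 D + 4 w$
$Y{\left(R,q \right)} = -330$
$Z{\left(G,T \right)} = -1672$ ($Z{\left(G,T \right)} = \left(-1 + 5\right) \left(\left(-3\right) 6 + 4 \left(-5\right)\right) 11 = 4 \left(-18 - 20\right) 11 = 4 \left(-38\right) 11 = \left(-152\right) 11 = -1672$)
$\left(2802189 + Z{\left(-356,365 \right)}\right) + Y{\left(1070,-239 \right)} = \left(2802189 - 1672\right) - 330 = 2800517 - 330 = 2800187$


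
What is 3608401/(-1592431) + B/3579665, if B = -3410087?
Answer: -18347195017162/5700369515615 ≈ -3.2186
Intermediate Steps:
3608401/(-1592431) + B/3579665 = 3608401/(-1592431) - 3410087/3579665 = 3608401*(-1/1592431) - 3410087*1/3579665 = -3608401/1592431 - 3410087/3579665 = -18347195017162/5700369515615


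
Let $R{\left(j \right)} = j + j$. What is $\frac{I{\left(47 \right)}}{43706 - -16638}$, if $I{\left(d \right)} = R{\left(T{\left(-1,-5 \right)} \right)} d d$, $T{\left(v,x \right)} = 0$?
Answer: $0$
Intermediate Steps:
$R{\left(j \right)} = 2 j$
$I{\left(d \right)} = 0$ ($I{\left(d \right)} = 2 \cdot 0 d d = 0 d d = 0 d = 0$)
$\frac{I{\left(47 \right)}}{43706 - -16638} = \frac{0}{43706 - -16638} = \frac{0}{43706 + 16638} = \frac{0}{60344} = 0 \cdot \frac{1}{60344} = 0$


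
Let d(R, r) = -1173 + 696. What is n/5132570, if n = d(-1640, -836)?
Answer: -477/5132570 ≈ -9.2936e-5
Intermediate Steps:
d(R, r) = -477
n = -477
n/5132570 = -477/5132570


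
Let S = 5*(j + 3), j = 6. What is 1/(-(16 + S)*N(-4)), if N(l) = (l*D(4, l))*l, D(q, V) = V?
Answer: 1/3904 ≈ 0.00025615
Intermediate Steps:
S = 45 (S = 5*(6 + 3) = 5*9 = 45)
N(l) = l**3 (N(l) = (l*l)*l = l**2*l = l**3)
1/(-(16 + S)*N(-4)) = 1/(-(16 + 45)*(-4)**3) = 1/(-61*(-64)) = 1/(-1*(-3904)) = 1/3904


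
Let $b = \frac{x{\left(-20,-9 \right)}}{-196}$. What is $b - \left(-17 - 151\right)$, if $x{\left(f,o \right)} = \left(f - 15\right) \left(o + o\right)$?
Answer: $\frac{2307}{14} \approx 164.79$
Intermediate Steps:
$x{\left(f,o \right)} = 2 o \left(-15 + f\right)$ ($x{\left(f,o \right)} = \left(-15 + f\right) 2 o = 2 o \left(-15 + f\right)$)
$b = - \frac{45}{14}$ ($b = \frac{2 \left(-9\right) \left(-15 - 20\right)}{-196} = 2 \left(-9\right) \left(-35\right) \left(- \frac{1}{196}\right) = 630 \left(- \frac{1}{196}\right) = - \frac{45}{14} \approx -3.2143$)
$b - \left(-17 - 151\right) = - \frac{45}{14} - \left(-17 - 151\right) = - \frac{45}{14} - -168 = - \frac{45}{14} + 168 = \frac{2307}{14}$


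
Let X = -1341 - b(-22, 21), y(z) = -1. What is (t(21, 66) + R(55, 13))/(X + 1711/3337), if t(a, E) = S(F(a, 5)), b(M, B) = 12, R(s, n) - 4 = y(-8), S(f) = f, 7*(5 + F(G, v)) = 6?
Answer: 13348/15796375 ≈ 0.00084500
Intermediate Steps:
F(G, v) = -29/7 (F(G, v) = -5 + (⅐)*6 = -5 + 6/7 = -29/7)
R(s, n) = 3 (R(s, n) = 4 - 1 = 3)
X = -1353 (X = -1341 - 1*12 = -1341 - 12 = -1353)
t(a, E) = -29/7
(t(21, 66) + R(55, 13))/(X + 1711/3337) = (-29/7 + 3)/(-1353 + 1711/3337) = -8/(7*(-1353 + 1711*(1/3337))) = -8/(7*(-1353 + 1711/3337)) = -8/(7*(-4513250/3337)) = -8/7*(-3337/4513250) = 13348/15796375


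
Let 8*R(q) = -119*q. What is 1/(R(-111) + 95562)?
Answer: 8/777705 ≈ 1.0287e-5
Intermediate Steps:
R(q) = -119*q/8 (R(q) = (-119*q)/8 = -119*q/8)
1/(R(-111) + 95562) = 1/(-119/8*(-111) + 95562) = 1/(13209/8 + 95562) = 1/(777705/8) = 8/777705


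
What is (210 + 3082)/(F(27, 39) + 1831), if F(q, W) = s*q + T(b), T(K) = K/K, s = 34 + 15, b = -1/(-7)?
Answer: 3292/3155 ≈ 1.0434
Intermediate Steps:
b = ⅐ (b = -1*(-⅐) = ⅐ ≈ 0.14286)
s = 49
T(K) = 1
F(q, W) = 1 + 49*q (F(q, W) = 49*q + 1 = 1 + 49*q)
(210 + 3082)/(F(27, 39) + 1831) = (210 + 3082)/((1 + 49*27) + 1831) = 3292/((1 + 1323) + 1831) = 3292/(1324 + 1831) = 3292/3155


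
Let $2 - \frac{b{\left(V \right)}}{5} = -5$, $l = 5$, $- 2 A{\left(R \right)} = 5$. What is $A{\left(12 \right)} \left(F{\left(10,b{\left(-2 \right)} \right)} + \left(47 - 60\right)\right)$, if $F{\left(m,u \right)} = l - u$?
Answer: $\frac{215}{2} \approx 107.5$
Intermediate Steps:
$A{\left(R \right)} = - \frac{5}{2}$ ($A{\left(R \right)} = \left(- \frac{1}{2}\right) 5 = - \frac{5}{2}$)
$b{\left(V \right)} = 35$ ($b{\left(V \right)} = 10 - -25 = 10 + 25 = 35$)
$F{\left(m,u \right)} = 5 - u$
$A{\left(12 \right)} \left(F{\left(10,b{\left(-2 \right)} \right)} + \left(47 - 60\right)\right) = - \frac{5 \left(\left(5 - 35\right) + \left(47 - 60\right)\right)}{2} = - \frac{5 \left(\left(5 - 35\right) - 13\right)}{2} = - \frac{5 \left(-30 - 13\right)}{2} = \left(- \frac{5}{2}\right) \left(-43\right) = \frac{215}{2}$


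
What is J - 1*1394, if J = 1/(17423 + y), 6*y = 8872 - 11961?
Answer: -141419900/101449 ≈ -1394.0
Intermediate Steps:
y = -3089/6 (y = (8872 - 11961)/6 = (⅙)*(-3089) = -3089/6 ≈ -514.83)
J = 6/101449 (J = 1/(17423 - 3089/6) = 1/(101449/6) = 6/101449 ≈ 5.9143e-5)
J - 1*1394 = 6/101449 - 1*1394 = 6/101449 - 1394 = -141419900/101449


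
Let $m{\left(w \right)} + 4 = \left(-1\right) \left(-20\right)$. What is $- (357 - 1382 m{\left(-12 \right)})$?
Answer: $21755$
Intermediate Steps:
$m{\left(w \right)} = 16$ ($m{\left(w \right)} = -4 - -20 = -4 + 20 = 16$)
$- (357 - 1382 m{\left(-12 \right)}) = - (357 - 22112) = \left(-1\right) \left(-21755\right) = 21755$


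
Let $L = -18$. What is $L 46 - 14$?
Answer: $-842$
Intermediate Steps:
$L 46 - 14 = \left(-18\right) 46 - 14 = -828 - 14 = -842$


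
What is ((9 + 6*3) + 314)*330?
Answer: 112530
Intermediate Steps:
((9 + 6*3) + 314)*330 = ((9 + 18) + 314)*330 = (27 + 314)*330 = 341*330 = 112530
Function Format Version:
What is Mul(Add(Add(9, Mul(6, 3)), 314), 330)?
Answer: 112530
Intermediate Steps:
Mul(Add(Add(9, Mul(6, 3)), 314), 330) = Mul(Add(Add(9, 18), 314), 330) = Mul(Add(27, 314), 330) = Mul(341, 330) = 112530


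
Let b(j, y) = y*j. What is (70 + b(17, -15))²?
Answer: 34225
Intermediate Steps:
b(j, y) = j*y
(70 + b(17, -15))² = (70 + 17*(-15))² = (70 - 255)² = (-185)² = 34225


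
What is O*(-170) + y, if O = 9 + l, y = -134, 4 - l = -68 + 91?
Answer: 1566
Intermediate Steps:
l = -19 (l = 4 - (-68 + 91) = 4 - 1*23 = 4 - 23 = -19)
O = -10 (O = 9 - 19 = -10)
O*(-170) + y = -10*(-170) - 134 = 1700 - 134 = 1566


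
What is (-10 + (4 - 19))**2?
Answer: 625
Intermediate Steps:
(-10 + (4 - 19))**2 = (-10 - 15)**2 = (-25)**2 = 625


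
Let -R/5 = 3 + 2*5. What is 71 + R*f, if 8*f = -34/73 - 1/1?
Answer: 48419/584 ≈ 82.909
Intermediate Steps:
R = -65 (R = -5*(3 + 2*5) = -5*(3 + 10) = -5*13 = -65)
f = -107/584 (f = (-34/73 - 1/1)/8 = (-34*1/73 - 1*1)/8 = (-34/73 - 1)/8 = (1/8)*(-107/73) = -107/584 ≈ -0.18322)
71 + R*f = 71 - 65*(-107/584) = 71 + 6955/584 = 48419/584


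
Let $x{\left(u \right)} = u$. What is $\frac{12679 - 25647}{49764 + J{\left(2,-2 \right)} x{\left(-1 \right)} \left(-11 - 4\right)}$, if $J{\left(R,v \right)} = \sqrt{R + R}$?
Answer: $- \frac{6484}{24897} \approx -0.26043$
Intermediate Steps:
$J{\left(R,v \right)} = \sqrt{2} \sqrt{R}$ ($J{\left(R,v \right)} = \sqrt{2 R} = \sqrt{2} \sqrt{R}$)
$\frac{12679 - 25647}{49764 + J{\left(2,-2 \right)} x{\left(-1 \right)} \left(-11 - 4\right)} = \frac{12679 - 25647}{49764 + \sqrt{2} \sqrt{2} \left(-1\right) \left(-11 - 4\right)} = - \frac{12968}{49764 + 2 \left(-1\right) \left(-11 - 4\right)} = - \frac{12968}{49764 - -30} = - \frac{12968}{49764 + 30} = - \frac{12968}{49794} = \left(-12968\right) \frac{1}{49794} = - \frac{6484}{24897}$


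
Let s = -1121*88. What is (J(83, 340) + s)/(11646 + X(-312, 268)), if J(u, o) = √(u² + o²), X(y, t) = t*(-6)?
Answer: -49324/5019 + √122489/10038 ≈ -9.7926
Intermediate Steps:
X(y, t) = -6*t
J(u, o) = √(o² + u²)
s = -98648
(J(83, 340) + s)/(11646 + X(-312, 268)) = (√(340² + 83²) - 98648)/(11646 - 6*268) = (√(115600 + 6889) - 98648)/(11646 - 1608) = (√122489 - 98648)/10038 = (-98648 + √122489)*(1/10038) = -49324/5019 + √122489/10038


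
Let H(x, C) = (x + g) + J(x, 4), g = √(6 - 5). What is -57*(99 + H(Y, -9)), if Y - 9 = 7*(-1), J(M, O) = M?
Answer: -5928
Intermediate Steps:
Y = 2 (Y = 9 + 7*(-1) = 9 - 7 = 2)
g = 1 (g = √1 = 1)
H(x, C) = 1 + 2*x (H(x, C) = (x + 1) + x = (1 + x) + x = 1 + 2*x)
-57*(99 + H(Y, -9)) = -57*(99 + (1 + 2*2)) = -57*(99 + (1 + 4)) = -57*(99 + 5) = -57*104 = -5928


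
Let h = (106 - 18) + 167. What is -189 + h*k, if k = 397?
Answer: 101046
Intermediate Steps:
h = 255 (h = 88 + 167 = 255)
-189 + h*k = -189 + 255*397 = -189 + 101235 = 101046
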